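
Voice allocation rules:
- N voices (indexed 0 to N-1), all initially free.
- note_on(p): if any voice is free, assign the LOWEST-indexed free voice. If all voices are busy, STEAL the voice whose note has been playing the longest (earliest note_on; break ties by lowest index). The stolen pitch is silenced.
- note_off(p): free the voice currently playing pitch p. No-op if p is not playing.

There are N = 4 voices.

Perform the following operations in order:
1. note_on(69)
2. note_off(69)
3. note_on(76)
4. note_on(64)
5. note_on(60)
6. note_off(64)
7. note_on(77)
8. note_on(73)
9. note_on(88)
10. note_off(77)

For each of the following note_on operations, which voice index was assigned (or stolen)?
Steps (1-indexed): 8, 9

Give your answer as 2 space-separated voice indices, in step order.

Answer: 3 0

Derivation:
Op 1: note_on(69): voice 0 is free -> assigned | voices=[69 - - -]
Op 2: note_off(69): free voice 0 | voices=[- - - -]
Op 3: note_on(76): voice 0 is free -> assigned | voices=[76 - - -]
Op 4: note_on(64): voice 1 is free -> assigned | voices=[76 64 - -]
Op 5: note_on(60): voice 2 is free -> assigned | voices=[76 64 60 -]
Op 6: note_off(64): free voice 1 | voices=[76 - 60 -]
Op 7: note_on(77): voice 1 is free -> assigned | voices=[76 77 60 -]
Op 8: note_on(73): voice 3 is free -> assigned | voices=[76 77 60 73]
Op 9: note_on(88): all voices busy, STEAL voice 0 (pitch 76, oldest) -> assign | voices=[88 77 60 73]
Op 10: note_off(77): free voice 1 | voices=[88 - 60 73]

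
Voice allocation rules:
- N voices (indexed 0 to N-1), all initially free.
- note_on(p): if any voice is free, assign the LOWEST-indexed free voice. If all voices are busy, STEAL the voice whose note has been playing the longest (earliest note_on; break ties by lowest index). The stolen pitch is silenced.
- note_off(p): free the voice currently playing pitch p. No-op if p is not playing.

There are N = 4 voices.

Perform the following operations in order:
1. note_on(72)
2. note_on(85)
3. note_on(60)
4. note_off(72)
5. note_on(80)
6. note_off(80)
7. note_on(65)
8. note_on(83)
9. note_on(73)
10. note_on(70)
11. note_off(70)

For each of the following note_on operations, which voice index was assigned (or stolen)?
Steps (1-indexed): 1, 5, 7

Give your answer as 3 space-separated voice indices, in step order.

Answer: 0 0 0

Derivation:
Op 1: note_on(72): voice 0 is free -> assigned | voices=[72 - - -]
Op 2: note_on(85): voice 1 is free -> assigned | voices=[72 85 - -]
Op 3: note_on(60): voice 2 is free -> assigned | voices=[72 85 60 -]
Op 4: note_off(72): free voice 0 | voices=[- 85 60 -]
Op 5: note_on(80): voice 0 is free -> assigned | voices=[80 85 60 -]
Op 6: note_off(80): free voice 0 | voices=[- 85 60 -]
Op 7: note_on(65): voice 0 is free -> assigned | voices=[65 85 60 -]
Op 8: note_on(83): voice 3 is free -> assigned | voices=[65 85 60 83]
Op 9: note_on(73): all voices busy, STEAL voice 1 (pitch 85, oldest) -> assign | voices=[65 73 60 83]
Op 10: note_on(70): all voices busy, STEAL voice 2 (pitch 60, oldest) -> assign | voices=[65 73 70 83]
Op 11: note_off(70): free voice 2 | voices=[65 73 - 83]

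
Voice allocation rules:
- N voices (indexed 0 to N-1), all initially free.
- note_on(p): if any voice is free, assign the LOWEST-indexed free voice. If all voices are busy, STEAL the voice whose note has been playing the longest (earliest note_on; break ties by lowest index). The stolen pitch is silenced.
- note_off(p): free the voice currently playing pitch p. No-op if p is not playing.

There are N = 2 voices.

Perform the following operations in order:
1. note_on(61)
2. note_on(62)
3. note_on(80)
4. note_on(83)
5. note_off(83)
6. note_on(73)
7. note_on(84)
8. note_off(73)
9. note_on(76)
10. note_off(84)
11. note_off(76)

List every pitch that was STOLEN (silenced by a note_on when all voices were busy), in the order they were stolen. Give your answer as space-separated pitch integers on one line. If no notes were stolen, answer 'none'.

Op 1: note_on(61): voice 0 is free -> assigned | voices=[61 -]
Op 2: note_on(62): voice 1 is free -> assigned | voices=[61 62]
Op 3: note_on(80): all voices busy, STEAL voice 0 (pitch 61, oldest) -> assign | voices=[80 62]
Op 4: note_on(83): all voices busy, STEAL voice 1 (pitch 62, oldest) -> assign | voices=[80 83]
Op 5: note_off(83): free voice 1 | voices=[80 -]
Op 6: note_on(73): voice 1 is free -> assigned | voices=[80 73]
Op 7: note_on(84): all voices busy, STEAL voice 0 (pitch 80, oldest) -> assign | voices=[84 73]
Op 8: note_off(73): free voice 1 | voices=[84 -]
Op 9: note_on(76): voice 1 is free -> assigned | voices=[84 76]
Op 10: note_off(84): free voice 0 | voices=[- 76]
Op 11: note_off(76): free voice 1 | voices=[- -]

Answer: 61 62 80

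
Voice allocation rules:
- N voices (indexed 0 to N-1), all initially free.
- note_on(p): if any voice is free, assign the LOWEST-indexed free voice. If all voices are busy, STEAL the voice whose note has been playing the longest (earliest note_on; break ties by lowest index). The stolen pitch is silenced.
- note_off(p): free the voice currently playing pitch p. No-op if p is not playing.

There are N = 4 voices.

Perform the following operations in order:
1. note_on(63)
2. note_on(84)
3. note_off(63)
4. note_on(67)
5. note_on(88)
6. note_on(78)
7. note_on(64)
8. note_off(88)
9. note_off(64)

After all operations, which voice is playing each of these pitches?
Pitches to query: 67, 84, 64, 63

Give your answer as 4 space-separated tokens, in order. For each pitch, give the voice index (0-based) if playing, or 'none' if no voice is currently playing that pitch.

Op 1: note_on(63): voice 0 is free -> assigned | voices=[63 - - -]
Op 2: note_on(84): voice 1 is free -> assigned | voices=[63 84 - -]
Op 3: note_off(63): free voice 0 | voices=[- 84 - -]
Op 4: note_on(67): voice 0 is free -> assigned | voices=[67 84 - -]
Op 5: note_on(88): voice 2 is free -> assigned | voices=[67 84 88 -]
Op 6: note_on(78): voice 3 is free -> assigned | voices=[67 84 88 78]
Op 7: note_on(64): all voices busy, STEAL voice 1 (pitch 84, oldest) -> assign | voices=[67 64 88 78]
Op 8: note_off(88): free voice 2 | voices=[67 64 - 78]
Op 9: note_off(64): free voice 1 | voices=[67 - - 78]

Answer: 0 none none none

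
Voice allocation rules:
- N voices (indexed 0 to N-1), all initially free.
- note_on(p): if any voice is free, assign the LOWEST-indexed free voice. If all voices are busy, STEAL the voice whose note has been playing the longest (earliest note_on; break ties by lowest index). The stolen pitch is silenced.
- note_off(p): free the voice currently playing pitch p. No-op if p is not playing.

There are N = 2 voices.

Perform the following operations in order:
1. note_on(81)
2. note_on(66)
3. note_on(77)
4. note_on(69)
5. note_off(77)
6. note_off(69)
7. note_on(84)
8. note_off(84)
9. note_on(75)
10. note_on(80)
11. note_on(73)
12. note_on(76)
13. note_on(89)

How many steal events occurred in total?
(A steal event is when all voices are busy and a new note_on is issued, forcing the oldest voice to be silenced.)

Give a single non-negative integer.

Answer: 5

Derivation:
Op 1: note_on(81): voice 0 is free -> assigned | voices=[81 -]
Op 2: note_on(66): voice 1 is free -> assigned | voices=[81 66]
Op 3: note_on(77): all voices busy, STEAL voice 0 (pitch 81, oldest) -> assign | voices=[77 66]
Op 4: note_on(69): all voices busy, STEAL voice 1 (pitch 66, oldest) -> assign | voices=[77 69]
Op 5: note_off(77): free voice 0 | voices=[- 69]
Op 6: note_off(69): free voice 1 | voices=[- -]
Op 7: note_on(84): voice 0 is free -> assigned | voices=[84 -]
Op 8: note_off(84): free voice 0 | voices=[- -]
Op 9: note_on(75): voice 0 is free -> assigned | voices=[75 -]
Op 10: note_on(80): voice 1 is free -> assigned | voices=[75 80]
Op 11: note_on(73): all voices busy, STEAL voice 0 (pitch 75, oldest) -> assign | voices=[73 80]
Op 12: note_on(76): all voices busy, STEAL voice 1 (pitch 80, oldest) -> assign | voices=[73 76]
Op 13: note_on(89): all voices busy, STEAL voice 0 (pitch 73, oldest) -> assign | voices=[89 76]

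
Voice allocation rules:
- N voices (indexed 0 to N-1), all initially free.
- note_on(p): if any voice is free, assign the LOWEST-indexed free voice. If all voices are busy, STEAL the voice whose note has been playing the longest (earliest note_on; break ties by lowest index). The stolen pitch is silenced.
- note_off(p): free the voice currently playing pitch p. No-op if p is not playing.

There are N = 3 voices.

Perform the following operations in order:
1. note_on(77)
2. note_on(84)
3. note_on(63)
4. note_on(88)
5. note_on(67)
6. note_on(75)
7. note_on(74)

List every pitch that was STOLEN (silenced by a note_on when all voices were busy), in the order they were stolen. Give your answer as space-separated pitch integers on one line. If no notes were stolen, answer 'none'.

Answer: 77 84 63 88

Derivation:
Op 1: note_on(77): voice 0 is free -> assigned | voices=[77 - -]
Op 2: note_on(84): voice 1 is free -> assigned | voices=[77 84 -]
Op 3: note_on(63): voice 2 is free -> assigned | voices=[77 84 63]
Op 4: note_on(88): all voices busy, STEAL voice 0 (pitch 77, oldest) -> assign | voices=[88 84 63]
Op 5: note_on(67): all voices busy, STEAL voice 1 (pitch 84, oldest) -> assign | voices=[88 67 63]
Op 6: note_on(75): all voices busy, STEAL voice 2 (pitch 63, oldest) -> assign | voices=[88 67 75]
Op 7: note_on(74): all voices busy, STEAL voice 0 (pitch 88, oldest) -> assign | voices=[74 67 75]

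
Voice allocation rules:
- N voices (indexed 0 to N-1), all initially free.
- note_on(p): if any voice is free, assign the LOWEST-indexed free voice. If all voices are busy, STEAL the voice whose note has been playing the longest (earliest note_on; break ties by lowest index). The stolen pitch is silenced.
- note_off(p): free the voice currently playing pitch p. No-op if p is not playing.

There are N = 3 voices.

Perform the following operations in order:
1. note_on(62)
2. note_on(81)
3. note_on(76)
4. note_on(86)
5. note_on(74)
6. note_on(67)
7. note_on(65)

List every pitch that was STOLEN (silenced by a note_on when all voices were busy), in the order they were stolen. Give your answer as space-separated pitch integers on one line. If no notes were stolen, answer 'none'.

Answer: 62 81 76 86

Derivation:
Op 1: note_on(62): voice 0 is free -> assigned | voices=[62 - -]
Op 2: note_on(81): voice 1 is free -> assigned | voices=[62 81 -]
Op 3: note_on(76): voice 2 is free -> assigned | voices=[62 81 76]
Op 4: note_on(86): all voices busy, STEAL voice 0 (pitch 62, oldest) -> assign | voices=[86 81 76]
Op 5: note_on(74): all voices busy, STEAL voice 1 (pitch 81, oldest) -> assign | voices=[86 74 76]
Op 6: note_on(67): all voices busy, STEAL voice 2 (pitch 76, oldest) -> assign | voices=[86 74 67]
Op 7: note_on(65): all voices busy, STEAL voice 0 (pitch 86, oldest) -> assign | voices=[65 74 67]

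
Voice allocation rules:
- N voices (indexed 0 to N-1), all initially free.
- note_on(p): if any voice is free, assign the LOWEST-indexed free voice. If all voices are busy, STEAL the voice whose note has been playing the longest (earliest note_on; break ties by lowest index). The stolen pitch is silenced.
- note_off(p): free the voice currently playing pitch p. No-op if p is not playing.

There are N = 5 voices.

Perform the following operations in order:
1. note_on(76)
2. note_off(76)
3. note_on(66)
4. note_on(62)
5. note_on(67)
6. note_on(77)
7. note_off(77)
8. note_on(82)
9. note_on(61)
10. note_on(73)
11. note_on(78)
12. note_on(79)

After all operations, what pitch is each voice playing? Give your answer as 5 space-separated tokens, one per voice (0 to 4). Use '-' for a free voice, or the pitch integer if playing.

Op 1: note_on(76): voice 0 is free -> assigned | voices=[76 - - - -]
Op 2: note_off(76): free voice 0 | voices=[- - - - -]
Op 3: note_on(66): voice 0 is free -> assigned | voices=[66 - - - -]
Op 4: note_on(62): voice 1 is free -> assigned | voices=[66 62 - - -]
Op 5: note_on(67): voice 2 is free -> assigned | voices=[66 62 67 - -]
Op 6: note_on(77): voice 3 is free -> assigned | voices=[66 62 67 77 -]
Op 7: note_off(77): free voice 3 | voices=[66 62 67 - -]
Op 8: note_on(82): voice 3 is free -> assigned | voices=[66 62 67 82 -]
Op 9: note_on(61): voice 4 is free -> assigned | voices=[66 62 67 82 61]
Op 10: note_on(73): all voices busy, STEAL voice 0 (pitch 66, oldest) -> assign | voices=[73 62 67 82 61]
Op 11: note_on(78): all voices busy, STEAL voice 1 (pitch 62, oldest) -> assign | voices=[73 78 67 82 61]
Op 12: note_on(79): all voices busy, STEAL voice 2 (pitch 67, oldest) -> assign | voices=[73 78 79 82 61]

Answer: 73 78 79 82 61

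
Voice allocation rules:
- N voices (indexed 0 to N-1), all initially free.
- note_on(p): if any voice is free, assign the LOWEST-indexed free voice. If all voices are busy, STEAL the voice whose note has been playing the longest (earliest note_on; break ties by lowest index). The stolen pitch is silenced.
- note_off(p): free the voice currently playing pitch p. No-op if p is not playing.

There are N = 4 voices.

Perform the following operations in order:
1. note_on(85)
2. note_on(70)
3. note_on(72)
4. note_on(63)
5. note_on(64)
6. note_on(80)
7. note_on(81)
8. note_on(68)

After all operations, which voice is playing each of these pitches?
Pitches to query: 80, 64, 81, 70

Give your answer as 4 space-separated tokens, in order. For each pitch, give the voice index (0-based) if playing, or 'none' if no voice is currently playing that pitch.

Op 1: note_on(85): voice 0 is free -> assigned | voices=[85 - - -]
Op 2: note_on(70): voice 1 is free -> assigned | voices=[85 70 - -]
Op 3: note_on(72): voice 2 is free -> assigned | voices=[85 70 72 -]
Op 4: note_on(63): voice 3 is free -> assigned | voices=[85 70 72 63]
Op 5: note_on(64): all voices busy, STEAL voice 0 (pitch 85, oldest) -> assign | voices=[64 70 72 63]
Op 6: note_on(80): all voices busy, STEAL voice 1 (pitch 70, oldest) -> assign | voices=[64 80 72 63]
Op 7: note_on(81): all voices busy, STEAL voice 2 (pitch 72, oldest) -> assign | voices=[64 80 81 63]
Op 8: note_on(68): all voices busy, STEAL voice 3 (pitch 63, oldest) -> assign | voices=[64 80 81 68]

Answer: 1 0 2 none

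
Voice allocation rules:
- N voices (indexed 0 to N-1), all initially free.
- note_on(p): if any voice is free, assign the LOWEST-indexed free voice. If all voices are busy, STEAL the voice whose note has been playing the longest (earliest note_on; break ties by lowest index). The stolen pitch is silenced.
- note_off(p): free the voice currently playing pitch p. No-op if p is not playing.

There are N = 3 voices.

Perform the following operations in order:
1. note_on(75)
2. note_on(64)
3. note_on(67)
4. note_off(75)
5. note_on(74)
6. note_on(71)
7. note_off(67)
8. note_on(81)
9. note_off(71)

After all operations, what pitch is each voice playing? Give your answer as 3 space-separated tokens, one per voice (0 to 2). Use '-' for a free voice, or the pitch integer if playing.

Op 1: note_on(75): voice 0 is free -> assigned | voices=[75 - -]
Op 2: note_on(64): voice 1 is free -> assigned | voices=[75 64 -]
Op 3: note_on(67): voice 2 is free -> assigned | voices=[75 64 67]
Op 4: note_off(75): free voice 0 | voices=[- 64 67]
Op 5: note_on(74): voice 0 is free -> assigned | voices=[74 64 67]
Op 6: note_on(71): all voices busy, STEAL voice 1 (pitch 64, oldest) -> assign | voices=[74 71 67]
Op 7: note_off(67): free voice 2 | voices=[74 71 -]
Op 8: note_on(81): voice 2 is free -> assigned | voices=[74 71 81]
Op 9: note_off(71): free voice 1 | voices=[74 - 81]

Answer: 74 - 81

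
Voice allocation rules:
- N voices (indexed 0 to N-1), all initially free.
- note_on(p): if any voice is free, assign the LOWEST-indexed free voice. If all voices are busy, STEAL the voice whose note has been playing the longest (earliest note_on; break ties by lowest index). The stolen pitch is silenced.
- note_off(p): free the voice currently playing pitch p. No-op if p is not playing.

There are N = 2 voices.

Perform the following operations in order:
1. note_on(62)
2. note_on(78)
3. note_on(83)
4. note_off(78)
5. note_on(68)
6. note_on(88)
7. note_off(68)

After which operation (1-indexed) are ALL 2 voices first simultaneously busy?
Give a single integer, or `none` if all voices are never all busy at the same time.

Op 1: note_on(62): voice 0 is free -> assigned | voices=[62 -]
Op 2: note_on(78): voice 1 is free -> assigned | voices=[62 78]
Op 3: note_on(83): all voices busy, STEAL voice 0 (pitch 62, oldest) -> assign | voices=[83 78]
Op 4: note_off(78): free voice 1 | voices=[83 -]
Op 5: note_on(68): voice 1 is free -> assigned | voices=[83 68]
Op 6: note_on(88): all voices busy, STEAL voice 0 (pitch 83, oldest) -> assign | voices=[88 68]
Op 7: note_off(68): free voice 1 | voices=[88 -]

Answer: 2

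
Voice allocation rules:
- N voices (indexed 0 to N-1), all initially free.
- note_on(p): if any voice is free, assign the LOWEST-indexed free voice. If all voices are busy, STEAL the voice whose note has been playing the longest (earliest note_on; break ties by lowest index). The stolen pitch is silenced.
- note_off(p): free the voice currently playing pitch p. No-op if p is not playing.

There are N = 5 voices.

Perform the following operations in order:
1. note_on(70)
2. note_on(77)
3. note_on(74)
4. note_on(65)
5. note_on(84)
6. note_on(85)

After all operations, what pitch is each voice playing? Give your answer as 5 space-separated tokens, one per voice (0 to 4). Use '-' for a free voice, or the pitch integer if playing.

Op 1: note_on(70): voice 0 is free -> assigned | voices=[70 - - - -]
Op 2: note_on(77): voice 1 is free -> assigned | voices=[70 77 - - -]
Op 3: note_on(74): voice 2 is free -> assigned | voices=[70 77 74 - -]
Op 4: note_on(65): voice 3 is free -> assigned | voices=[70 77 74 65 -]
Op 5: note_on(84): voice 4 is free -> assigned | voices=[70 77 74 65 84]
Op 6: note_on(85): all voices busy, STEAL voice 0 (pitch 70, oldest) -> assign | voices=[85 77 74 65 84]

Answer: 85 77 74 65 84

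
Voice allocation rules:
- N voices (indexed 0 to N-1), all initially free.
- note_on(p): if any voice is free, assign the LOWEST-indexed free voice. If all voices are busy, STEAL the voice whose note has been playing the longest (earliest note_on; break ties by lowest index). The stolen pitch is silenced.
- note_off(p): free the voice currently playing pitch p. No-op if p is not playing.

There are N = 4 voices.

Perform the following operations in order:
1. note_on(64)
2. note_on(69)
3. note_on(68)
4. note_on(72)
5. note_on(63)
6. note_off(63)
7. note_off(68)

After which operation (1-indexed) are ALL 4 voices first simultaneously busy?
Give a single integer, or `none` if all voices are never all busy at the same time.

Op 1: note_on(64): voice 0 is free -> assigned | voices=[64 - - -]
Op 2: note_on(69): voice 1 is free -> assigned | voices=[64 69 - -]
Op 3: note_on(68): voice 2 is free -> assigned | voices=[64 69 68 -]
Op 4: note_on(72): voice 3 is free -> assigned | voices=[64 69 68 72]
Op 5: note_on(63): all voices busy, STEAL voice 0 (pitch 64, oldest) -> assign | voices=[63 69 68 72]
Op 6: note_off(63): free voice 0 | voices=[- 69 68 72]
Op 7: note_off(68): free voice 2 | voices=[- 69 - 72]

Answer: 4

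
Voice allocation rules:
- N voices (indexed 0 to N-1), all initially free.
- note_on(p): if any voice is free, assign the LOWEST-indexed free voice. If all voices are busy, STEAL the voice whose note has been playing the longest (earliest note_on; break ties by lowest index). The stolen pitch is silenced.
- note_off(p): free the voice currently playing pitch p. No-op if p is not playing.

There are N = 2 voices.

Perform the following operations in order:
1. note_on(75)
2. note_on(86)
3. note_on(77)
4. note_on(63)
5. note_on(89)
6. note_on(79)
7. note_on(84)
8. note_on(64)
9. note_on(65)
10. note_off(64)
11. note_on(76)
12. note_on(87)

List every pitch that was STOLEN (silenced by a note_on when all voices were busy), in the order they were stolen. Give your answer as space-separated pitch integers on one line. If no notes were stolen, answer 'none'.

Answer: 75 86 77 63 89 79 84 65

Derivation:
Op 1: note_on(75): voice 0 is free -> assigned | voices=[75 -]
Op 2: note_on(86): voice 1 is free -> assigned | voices=[75 86]
Op 3: note_on(77): all voices busy, STEAL voice 0 (pitch 75, oldest) -> assign | voices=[77 86]
Op 4: note_on(63): all voices busy, STEAL voice 1 (pitch 86, oldest) -> assign | voices=[77 63]
Op 5: note_on(89): all voices busy, STEAL voice 0 (pitch 77, oldest) -> assign | voices=[89 63]
Op 6: note_on(79): all voices busy, STEAL voice 1 (pitch 63, oldest) -> assign | voices=[89 79]
Op 7: note_on(84): all voices busy, STEAL voice 0 (pitch 89, oldest) -> assign | voices=[84 79]
Op 8: note_on(64): all voices busy, STEAL voice 1 (pitch 79, oldest) -> assign | voices=[84 64]
Op 9: note_on(65): all voices busy, STEAL voice 0 (pitch 84, oldest) -> assign | voices=[65 64]
Op 10: note_off(64): free voice 1 | voices=[65 -]
Op 11: note_on(76): voice 1 is free -> assigned | voices=[65 76]
Op 12: note_on(87): all voices busy, STEAL voice 0 (pitch 65, oldest) -> assign | voices=[87 76]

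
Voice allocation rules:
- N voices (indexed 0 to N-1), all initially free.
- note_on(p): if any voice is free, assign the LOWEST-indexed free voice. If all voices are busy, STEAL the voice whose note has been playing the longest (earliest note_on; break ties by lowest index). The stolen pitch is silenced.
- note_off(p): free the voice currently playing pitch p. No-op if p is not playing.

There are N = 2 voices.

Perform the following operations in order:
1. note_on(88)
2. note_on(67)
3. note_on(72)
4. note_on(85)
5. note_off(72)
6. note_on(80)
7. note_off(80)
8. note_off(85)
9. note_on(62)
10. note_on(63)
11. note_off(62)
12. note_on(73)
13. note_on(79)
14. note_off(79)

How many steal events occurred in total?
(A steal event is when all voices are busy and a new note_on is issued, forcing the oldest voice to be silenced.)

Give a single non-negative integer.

Answer: 3

Derivation:
Op 1: note_on(88): voice 0 is free -> assigned | voices=[88 -]
Op 2: note_on(67): voice 1 is free -> assigned | voices=[88 67]
Op 3: note_on(72): all voices busy, STEAL voice 0 (pitch 88, oldest) -> assign | voices=[72 67]
Op 4: note_on(85): all voices busy, STEAL voice 1 (pitch 67, oldest) -> assign | voices=[72 85]
Op 5: note_off(72): free voice 0 | voices=[- 85]
Op 6: note_on(80): voice 0 is free -> assigned | voices=[80 85]
Op 7: note_off(80): free voice 0 | voices=[- 85]
Op 8: note_off(85): free voice 1 | voices=[- -]
Op 9: note_on(62): voice 0 is free -> assigned | voices=[62 -]
Op 10: note_on(63): voice 1 is free -> assigned | voices=[62 63]
Op 11: note_off(62): free voice 0 | voices=[- 63]
Op 12: note_on(73): voice 0 is free -> assigned | voices=[73 63]
Op 13: note_on(79): all voices busy, STEAL voice 1 (pitch 63, oldest) -> assign | voices=[73 79]
Op 14: note_off(79): free voice 1 | voices=[73 -]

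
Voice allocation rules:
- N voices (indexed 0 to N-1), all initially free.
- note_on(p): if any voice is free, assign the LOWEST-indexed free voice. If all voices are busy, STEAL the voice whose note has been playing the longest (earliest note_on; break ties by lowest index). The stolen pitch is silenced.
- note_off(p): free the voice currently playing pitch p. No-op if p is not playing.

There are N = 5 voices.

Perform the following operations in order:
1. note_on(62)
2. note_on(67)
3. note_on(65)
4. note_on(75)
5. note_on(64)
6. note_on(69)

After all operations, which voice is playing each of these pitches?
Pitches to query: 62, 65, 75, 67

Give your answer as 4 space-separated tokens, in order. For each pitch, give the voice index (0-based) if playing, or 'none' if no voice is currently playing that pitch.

Answer: none 2 3 1

Derivation:
Op 1: note_on(62): voice 0 is free -> assigned | voices=[62 - - - -]
Op 2: note_on(67): voice 1 is free -> assigned | voices=[62 67 - - -]
Op 3: note_on(65): voice 2 is free -> assigned | voices=[62 67 65 - -]
Op 4: note_on(75): voice 3 is free -> assigned | voices=[62 67 65 75 -]
Op 5: note_on(64): voice 4 is free -> assigned | voices=[62 67 65 75 64]
Op 6: note_on(69): all voices busy, STEAL voice 0 (pitch 62, oldest) -> assign | voices=[69 67 65 75 64]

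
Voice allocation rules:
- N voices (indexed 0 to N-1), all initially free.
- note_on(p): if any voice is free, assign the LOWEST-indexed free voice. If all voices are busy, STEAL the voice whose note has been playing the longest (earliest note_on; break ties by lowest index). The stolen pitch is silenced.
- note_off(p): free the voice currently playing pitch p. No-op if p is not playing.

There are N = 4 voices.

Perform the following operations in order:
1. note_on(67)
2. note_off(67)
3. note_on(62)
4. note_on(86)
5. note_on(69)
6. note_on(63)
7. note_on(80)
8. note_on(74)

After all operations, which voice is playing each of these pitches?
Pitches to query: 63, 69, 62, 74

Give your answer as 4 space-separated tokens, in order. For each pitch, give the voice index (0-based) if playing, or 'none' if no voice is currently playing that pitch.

Op 1: note_on(67): voice 0 is free -> assigned | voices=[67 - - -]
Op 2: note_off(67): free voice 0 | voices=[- - - -]
Op 3: note_on(62): voice 0 is free -> assigned | voices=[62 - - -]
Op 4: note_on(86): voice 1 is free -> assigned | voices=[62 86 - -]
Op 5: note_on(69): voice 2 is free -> assigned | voices=[62 86 69 -]
Op 6: note_on(63): voice 3 is free -> assigned | voices=[62 86 69 63]
Op 7: note_on(80): all voices busy, STEAL voice 0 (pitch 62, oldest) -> assign | voices=[80 86 69 63]
Op 8: note_on(74): all voices busy, STEAL voice 1 (pitch 86, oldest) -> assign | voices=[80 74 69 63]

Answer: 3 2 none 1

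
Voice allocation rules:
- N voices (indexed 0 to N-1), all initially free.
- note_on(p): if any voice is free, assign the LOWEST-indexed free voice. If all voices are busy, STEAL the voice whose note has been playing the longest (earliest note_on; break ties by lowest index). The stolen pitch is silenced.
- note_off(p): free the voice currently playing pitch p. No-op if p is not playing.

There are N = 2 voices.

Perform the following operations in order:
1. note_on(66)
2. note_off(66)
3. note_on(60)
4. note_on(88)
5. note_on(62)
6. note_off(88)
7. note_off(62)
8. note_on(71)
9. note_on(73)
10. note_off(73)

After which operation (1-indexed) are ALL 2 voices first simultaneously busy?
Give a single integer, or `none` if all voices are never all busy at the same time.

Op 1: note_on(66): voice 0 is free -> assigned | voices=[66 -]
Op 2: note_off(66): free voice 0 | voices=[- -]
Op 3: note_on(60): voice 0 is free -> assigned | voices=[60 -]
Op 4: note_on(88): voice 1 is free -> assigned | voices=[60 88]
Op 5: note_on(62): all voices busy, STEAL voice 0 (pitch 60, oldest) -> assign | voices=[62 88]
Op 6: note_off(88): free voice 1 | voices=[62 -]
Op 7: note_off(62): free voice 0 | voices=[- -]
Op 8: note_on(71): voice 0 is free -> assigned | voices=[71 -]
Op 9: note_on(73): voice 1 is free -> assigned | voices=[71 73]
Op 10: note_off(73): free voice 1 | voices=[71 -]

Answer: 4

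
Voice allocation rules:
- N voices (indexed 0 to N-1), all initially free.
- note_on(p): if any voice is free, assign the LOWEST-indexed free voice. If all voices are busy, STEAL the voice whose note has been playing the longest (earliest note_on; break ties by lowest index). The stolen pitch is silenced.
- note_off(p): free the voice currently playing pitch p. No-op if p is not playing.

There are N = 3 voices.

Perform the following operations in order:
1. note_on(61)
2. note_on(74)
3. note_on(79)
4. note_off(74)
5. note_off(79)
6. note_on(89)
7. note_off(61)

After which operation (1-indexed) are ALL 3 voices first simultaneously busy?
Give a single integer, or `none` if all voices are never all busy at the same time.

Op 1: note_on(61): voice 0 is free -> assigned | voices=[61 - -]
Op 2: note_on(74): voice 1 is free -> assigned | voices=[61 74 -]
Op 3: note_on(79): voice 2 is free -> assigned | voices=[61 74 79]
Op 4: note_off(74): free voice 1 | voices=[61 - 79]
Op 5: note_off(79): free voice 2 | voices=[61 - -]
Op 6: note_on(89): voice 1 is free -> assigned | voices=[61 89 -]
Op 7: note_off(61): free voice 0 | voices=[- 89 -]

Answer: 3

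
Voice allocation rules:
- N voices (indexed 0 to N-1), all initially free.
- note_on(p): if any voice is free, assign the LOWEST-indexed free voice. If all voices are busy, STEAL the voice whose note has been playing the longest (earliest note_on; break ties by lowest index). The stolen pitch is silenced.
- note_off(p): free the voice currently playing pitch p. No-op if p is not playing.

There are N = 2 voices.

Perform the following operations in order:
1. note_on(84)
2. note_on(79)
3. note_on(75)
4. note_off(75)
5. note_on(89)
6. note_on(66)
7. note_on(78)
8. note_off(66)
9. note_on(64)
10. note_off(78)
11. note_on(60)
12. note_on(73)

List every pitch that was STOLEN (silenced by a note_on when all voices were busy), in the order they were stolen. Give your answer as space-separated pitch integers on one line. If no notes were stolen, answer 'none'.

Op 1: note_on(84): voice 0 is free -> assigned | voices=[84 -]
Op 2: note_on(79): voice 1 is free -> assigned | voices=[84 79]
Op 3: note_on(75): all voices busy, STEAL voice 0 (pitch 84, oldest) -> assign | voices=[75 79]
Op 4: note_off(75): free voice 0 | voices=[- 79]
Op 5: note_on(89): voice 0 is free -> assigned | voices=[89 79]
Op 6: note_on(66): all voices busy, STEAL voice 1 (pitch 79, oldest) -> assign | voices=[89 66]
Op 7: note_on(78): all voices busy, STEAL voice 0 (pitch 89, oldest) -> assign | voices=[78 66]
Op 8: note_off(66): free voice 1 | voices=[78 -]
Op 9: note_on(64): voice 1 is free -> assigned | voices=[78 64]
Op 10: note_off(78): free voice 0 | voices=[- 64]
Op 11: note_on(60): voice 0 is free -> assigned | voices=[60 64]
Op 12: note_on(73): all voices busy, STEAL voice 1 (pitch 64, oldest) -> assign | voices=[60 73]

Answer: 84 79 89 64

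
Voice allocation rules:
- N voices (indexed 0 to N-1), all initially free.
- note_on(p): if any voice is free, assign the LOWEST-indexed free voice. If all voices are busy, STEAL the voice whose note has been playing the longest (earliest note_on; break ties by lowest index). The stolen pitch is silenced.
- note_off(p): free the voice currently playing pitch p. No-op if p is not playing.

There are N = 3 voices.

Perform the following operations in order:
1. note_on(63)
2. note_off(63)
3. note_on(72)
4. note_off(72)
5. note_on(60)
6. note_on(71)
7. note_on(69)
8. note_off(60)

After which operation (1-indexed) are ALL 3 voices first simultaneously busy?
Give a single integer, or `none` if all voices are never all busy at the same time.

Answer: 7

Derivation:
Op 1: note_on(63): voice 0 is free -> assigned | voices=[63 - -]
Op 2: note_off(63): free voice 0 | voices=[- - -]
Op 3: note_on(72): voice 0 is free -> assigned | voices=[72 - -]
Op 4: note_off(72): free voice 0 | voices=[- - -]
Op 5: note_on(60): voice 0 is free -> assigned | voices=[60 - -]
Op 6: note_on(71): voice 1 is free -> assigned | voices=[60 71 -]
Op 7: note_on(69): voice 2 is free -> assigned | voices=[60 71 69]
Op 8: note_off(60): free voice 0 | voices=[- 71 69]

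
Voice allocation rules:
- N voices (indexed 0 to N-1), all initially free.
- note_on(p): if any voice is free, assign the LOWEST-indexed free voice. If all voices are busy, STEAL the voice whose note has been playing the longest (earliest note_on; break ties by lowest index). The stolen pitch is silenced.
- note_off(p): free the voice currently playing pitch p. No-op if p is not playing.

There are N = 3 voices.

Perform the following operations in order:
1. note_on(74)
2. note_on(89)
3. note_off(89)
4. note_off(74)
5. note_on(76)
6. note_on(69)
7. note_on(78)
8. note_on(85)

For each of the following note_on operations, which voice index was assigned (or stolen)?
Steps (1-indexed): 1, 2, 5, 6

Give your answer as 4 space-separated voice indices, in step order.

Answer: 0 1 0 1

Derivation:
Op 1: note_on(74): voice 0 is free -> assigned | voices=[74 - -]
Op 2: note_on(89): voice 1 is free -> assigned | voices=[74 89 -]
Op 3: note_off(89): free voice 1 | voices=[74 - -]
Op 4: note_off(74): free voice 0 | voices=[- - -]
Op 5: note_on(76): voice 0 is free -> assigned | voices=[76 - -]
Op 6: note_on(69): voice 1 is free -> assigned | voices=[76 69 -]
Op 7: note_on(78): voice 2 is free -> assigned | voices=[76 69 78]
Op 8: note_on(85): all voices busy, STEAL voice 0 (pitch 76, oldest) -> assign | voices=[85 69 78]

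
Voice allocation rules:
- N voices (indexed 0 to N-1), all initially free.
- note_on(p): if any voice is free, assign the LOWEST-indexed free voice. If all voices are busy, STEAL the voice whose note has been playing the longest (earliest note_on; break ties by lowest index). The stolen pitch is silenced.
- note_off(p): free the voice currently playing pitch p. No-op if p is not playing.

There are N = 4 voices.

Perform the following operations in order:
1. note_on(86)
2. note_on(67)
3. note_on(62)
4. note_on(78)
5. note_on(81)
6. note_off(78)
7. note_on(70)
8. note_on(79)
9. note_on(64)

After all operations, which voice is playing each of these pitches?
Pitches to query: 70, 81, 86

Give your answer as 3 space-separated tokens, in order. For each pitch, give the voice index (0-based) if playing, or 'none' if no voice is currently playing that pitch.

Op 1: note_on(86): voice 0 is free -> assigned | voices=[86 - - -]
Op 2: note_on(67): voice 1 is free -> assigned | voices=[86 67 - -]
Op 3: note_on(62): voice 2 is free -> assigned | voices=[86 67 62 -]
Op 4: note_on(78): voice 3 is free -> assigned | voices=[86 67 62 78]
Op 5: note_on(81): all voices busy, STEAL voice 0 (pitch 86, oldest) -> assign | voices=[81 67 62 78]
Op 6: note_off(78): free voice 3 | voices=[81 67 62 -]
Op 7: note_on(70): voice 3 is free -> assigned | voices=[81 67 62 70]
Op 8: note_on(79): all voices busy, STEAL voice 1 (pitch 67, oldest) -> assign | voices=[81 79 62 70]
Op 9: note_on(64): all voices busy, STEAL voice 2 (pitch 62, oldest) -> assign | voices=[81 79 64 70]

Answer: 3 0 none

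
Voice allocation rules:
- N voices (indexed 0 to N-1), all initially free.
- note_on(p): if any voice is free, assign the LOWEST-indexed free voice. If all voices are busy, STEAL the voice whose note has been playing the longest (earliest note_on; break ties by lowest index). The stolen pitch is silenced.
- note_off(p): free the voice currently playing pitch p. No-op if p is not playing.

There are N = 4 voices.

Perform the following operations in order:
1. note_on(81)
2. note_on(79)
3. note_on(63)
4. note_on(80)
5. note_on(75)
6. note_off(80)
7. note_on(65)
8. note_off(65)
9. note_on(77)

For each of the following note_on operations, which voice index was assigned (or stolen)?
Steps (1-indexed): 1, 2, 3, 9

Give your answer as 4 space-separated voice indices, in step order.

Answer: 0 1 2 3

Derivation:
Op 1: note_on(81): voice 0 is free -> assigned | voices=[81 - - -]
Op 2: note_on(79): voice 1 is free -> assigned | voices=[81 79 - -]
Op 3: note_on(63): voice 2 is free -> assigned | voices=[81 79 63 -]
Op 4: note_on(80): voice 3 is free -> assigned | voices=[81 79 63 80]
Op 5: note_on(75): all voices busy, STEAL voice 0 (pitch 81, oldest) -> assign | voices=[75 79 63 80]
Op 6: note_off(80): free voice 3 | voices=[75 79 63 -]
Op 7: note_on(65): voice 3 is free -> assigned | voices=[75 79 63 65]
Op 8: note_off(65): free voice 3 | voices=[75 79 63 -]
Op 9: note_on(77): voice 3 is free -> assigned | voices=[75 79 63 77]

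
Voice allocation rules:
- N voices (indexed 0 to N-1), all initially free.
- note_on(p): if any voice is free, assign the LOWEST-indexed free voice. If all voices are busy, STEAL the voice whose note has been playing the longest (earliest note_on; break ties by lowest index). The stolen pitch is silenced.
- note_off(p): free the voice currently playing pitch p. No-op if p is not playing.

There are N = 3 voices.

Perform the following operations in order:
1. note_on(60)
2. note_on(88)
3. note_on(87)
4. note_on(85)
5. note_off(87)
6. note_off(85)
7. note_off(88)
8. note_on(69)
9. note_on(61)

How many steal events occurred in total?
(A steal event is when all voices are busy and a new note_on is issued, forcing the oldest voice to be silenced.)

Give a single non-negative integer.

Op 1: note_on(60): voice 0 is free -> assigned | voices=[60 - -]
Op 2: note_on(88): voice 1 is free -> assigned | voices=[60 88 -]
Op 3: note_on(87): voice 2 is free -> assigned | voices=[60 88 87]
Op 4: note_on(85): all voices busy, STEAL voice 0 (pitch 60, oldest) -> assign | voices=[85 88 87]
Op 5: note_off(87): free voice 2 | voices=[85 88 -]
Op 6: note_off(85): free voice 0 | voices=[- 88 -]
Op 7: note_off(88): free voice 1 | voices=[- - -]
Op 8: note_on(69): voice 0 is free -> assigned | voices=[69 - -]
Op 9: note_on(61): voice 1 is free -> assigned | voices=[69 61 -]

Answer: 1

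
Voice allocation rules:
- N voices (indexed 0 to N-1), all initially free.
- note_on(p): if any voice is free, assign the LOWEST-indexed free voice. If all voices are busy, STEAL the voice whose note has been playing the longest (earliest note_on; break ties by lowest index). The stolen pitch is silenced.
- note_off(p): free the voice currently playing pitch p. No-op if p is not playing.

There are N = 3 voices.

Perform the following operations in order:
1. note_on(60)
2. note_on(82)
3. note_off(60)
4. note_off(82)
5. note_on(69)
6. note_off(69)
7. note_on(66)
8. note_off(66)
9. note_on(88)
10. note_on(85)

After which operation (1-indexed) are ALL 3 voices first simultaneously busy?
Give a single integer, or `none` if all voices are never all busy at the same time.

Answer: none

Derivation:
Op 1: note_on(60): voice 0 is free -> assigned | voices=[60 - -]
Op 2: note_on(82): voice 1 is free -> assigned | voices=[60 82 -]
Op 3: note_off(60): free voice 0 | voices=[- 82 -]
Op 4: note_off(82): free voice 1 | voices=[- - -]
Op 5: note_on(69): voice 0 is free -> assigned | voices=[69 - -]
Op 6: note_off(69): free voice 0 | voices=[- - -]
Op 7: note_on(66): voice 0 is free -> assigned | voices=[66 - -]
Op 8: note_off(66): free voice 0 | voices=[- - -]
Op 9: note_on(88): voice 0 is free -> assigned | voices=[88 - -]
Op 10: note_on(85): voice 1 is free -> assigned | voices=[88 85 -]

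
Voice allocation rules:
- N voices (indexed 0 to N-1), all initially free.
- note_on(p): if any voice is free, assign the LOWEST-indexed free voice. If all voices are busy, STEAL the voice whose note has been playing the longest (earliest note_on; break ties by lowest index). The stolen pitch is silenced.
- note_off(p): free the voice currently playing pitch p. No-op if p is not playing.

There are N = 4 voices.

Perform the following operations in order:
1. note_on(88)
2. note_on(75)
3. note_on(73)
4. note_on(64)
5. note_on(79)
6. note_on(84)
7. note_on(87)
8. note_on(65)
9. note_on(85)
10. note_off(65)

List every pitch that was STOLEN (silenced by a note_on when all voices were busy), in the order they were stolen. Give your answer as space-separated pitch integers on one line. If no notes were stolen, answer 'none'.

Answer: 88 75 73 64 79

Derivation:
Op 1: note_on(88): voice 0 is free -> assigned | voices=[88 - - -]
Op 2: note_on(75): voice 1 is free -> assigned | voices=[88 75 - -]
Op 3: note_on(73): voice 2 is free -> assigned | voices=[88 75 73 -]
Op 4: note_on(64): voice 3 is free -> assigned | voices=[88 75 73 64]
Op 5: note_on(79): all voices busy, STEAL voice 0 (pitch 88, oldest) -> assign | voices=[79 75 73 64]
Op 6: note_on(84): all voices busy, STEAL voice 1 (pitch 75, oldest) -> assign | voices=[79 84 73 64]
Op 7: note_on(87): all voices busy, STEAL voice 2 (pitch 73, oldest) -> assign | voices=[79 84 87 64]
Op 8: note_on(65): all voices busy, STEAL voice 3 (pitch 64, oldest) -> assign | voices=[79 84 87 65]
Op 9: note_on(85): all voices busy, STEAL voice 0 (pitch 79, oldest) -> assign | voices=[85 84 87 65]
Op 10: note_off(65): free voice 3 | voices=[85 84 87 -]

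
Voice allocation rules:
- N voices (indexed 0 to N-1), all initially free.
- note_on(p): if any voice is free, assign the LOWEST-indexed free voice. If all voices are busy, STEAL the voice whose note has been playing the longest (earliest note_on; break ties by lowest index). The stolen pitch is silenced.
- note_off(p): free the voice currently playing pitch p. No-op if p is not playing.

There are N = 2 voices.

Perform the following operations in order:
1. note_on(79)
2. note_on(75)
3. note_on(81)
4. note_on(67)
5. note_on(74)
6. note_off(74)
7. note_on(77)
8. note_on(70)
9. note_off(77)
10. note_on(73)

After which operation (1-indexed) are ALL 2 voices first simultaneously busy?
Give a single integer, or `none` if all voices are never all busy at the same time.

Answer: 2

Derivation:
Op 1: note_on(79): voice 0 is free -> assigned | voices=[79 -]
Op 2: note_on(75): voice 1 is free -> assigned | voices=[79 75]
Op 3: note_on(81): all voices busy, STEAL voice 0 (pitch 79, oldest) -> assign | voices=[81 75]
Op 4: note_on(67): all voices busy, STEAL voice 1 (pitch 75, oldest) -> assign | voices=[81 67]
Op 5: note_on(74): all voices busy, STEAL voice 0 (pitch 81, oldest) -> assign | voices=[74 67]
Op 6: note_off(74): free voice 0 | voices=[- 67]
Op 7: note_on(77): voice 0 is free -> assigned | voices=[77 67]
Op 8: note_on(70): all voices busy, STEAL voice 1 (pitch 67, oldest) -> assign | voices=[77 70]
Op 9: note_off(77): free voice 0 | voices=[- 70]
Op 10: note_on(73): voice 0 is free -> assigned | voices=[73 70]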